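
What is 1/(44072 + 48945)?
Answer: 1/93017 ≈ 1.0751e-5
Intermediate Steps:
1/(44072 + 48945) = 1/93017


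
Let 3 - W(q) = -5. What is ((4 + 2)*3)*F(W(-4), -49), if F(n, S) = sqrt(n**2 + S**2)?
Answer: 18*sqrt(2465) ≈ 893.68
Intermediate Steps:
W(q) = 8 (W(q) = 3 - 1*(-5) = 3 + 5 = 8)
F(n, S) = sqrt(S**2 + n**2)
((4 + 2)*3)*F(W(-4), -49) = ((4 + 2)*3)*sqrt((-49)**2 + 8**2) = (6*3)*sqrt(2401 + 64) = 18*sqrt(2465)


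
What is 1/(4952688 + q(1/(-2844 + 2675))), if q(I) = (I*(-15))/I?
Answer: 1/4952673 ≈ 2.0191e-7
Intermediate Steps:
q(I) = -15 (q(I) = (-15*I)/I = -15)
1/(4952688 + q(1/(-2844 + 2675))) = 1/(4952688 - 15) = 1/4952673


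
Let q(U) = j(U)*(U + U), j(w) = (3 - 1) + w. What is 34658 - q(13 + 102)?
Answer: 7748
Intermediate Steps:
j(w) = 2 + w
q(U) = 2*U*(2 + U) (q(U) = (2 + U)*(U + U) = (2 + U)*(2*U) = 2*U*(2 + U))
34658 - q(13 + 102) = 34658 - 2*(13 + 102)*(2 + (13 + 102)) = 34658 - 2*115*(2 + 115) = 34658 - 2*115*117 = 34658 - 1*26910 = 34658 - 26910 = 7748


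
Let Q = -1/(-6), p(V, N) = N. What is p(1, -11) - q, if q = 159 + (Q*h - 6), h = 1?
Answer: -985/6 ≈ -164.17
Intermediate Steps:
Q = ⅙ (Q = -1*(-⅙) = ⅙ ≈ 0.16667)
q = 919/6 (q = 159 + ((⅙)*1 - 6) = 159 + (⅙ - 6) = 159 - 35/6 = 919/6 ≈ 153.17)
p(1, -11) - q = -11 - 1*919/6 = -11 - 919/6 = -985/6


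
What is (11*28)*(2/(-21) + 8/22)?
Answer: 248/3 ≈ 82.667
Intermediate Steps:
(11*28)*(2/(-21) + 8/22) = 308*(2*(-1/21) + 8*(1/22)) = 308*(-2/21 + 4/11) = 308*(62/231) = 248/3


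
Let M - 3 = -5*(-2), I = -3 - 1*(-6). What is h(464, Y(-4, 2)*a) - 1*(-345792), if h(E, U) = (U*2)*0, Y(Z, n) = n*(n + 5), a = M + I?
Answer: 345792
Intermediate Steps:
I = 3 (I = -3 + 6 = 3)
M = 13 (M = 3 - 5*(-2) = 3 + 10 = 13)
a = 16 (a = 13 + 3 = 16)
Y(Z, n) = n*(5 + n)
h(E, U) = 0 (h(E, U) = (2*U)*0 = 0)
h(464, Y(-4, 2)*a) - 1*(-345792) = 0 - 1*(-345792) = 0 + 345792 = 345792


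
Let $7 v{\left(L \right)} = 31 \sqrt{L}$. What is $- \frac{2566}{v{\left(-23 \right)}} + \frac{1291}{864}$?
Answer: $\frac{1291}{864} + \frac{17962 i \sqrt{23}}{713} \approx 1.4942 + 120.82 i$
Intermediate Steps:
$v{\left(L \right)} = \frac{31 \sqrt{L}}{7}$
$- \frac{2566}{v{\left(-23 \right)}} + \frac{1291}{864} = - \frac{2566}{\frac{31}{7} \sqrt{-23}} + \frac{1291}{864} = - \frac{2566}{\frac{31}{7} i \sqrt{23}} + 1291 \cdot \frac{1}{864} = - \frac{2566}{\frac{31}{7} i \sqrt{23}} + \frac{1291}{864} = - 2566 \left(- \frac{7 i \sqrt{23}}{713}\right) + \frac{1291}{864} = \frac{17962 i \sqrt{23}}{713} + \frac{1291}{864} = \frac{1291}{864} + \frac{17962 i \sqrt{23}}{713}$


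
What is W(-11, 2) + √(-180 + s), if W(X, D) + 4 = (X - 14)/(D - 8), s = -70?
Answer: ⅙ + 5*I*√10 ≈ 0.16667 + 15.811*I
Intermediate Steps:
W(X, D) = -4 + (-14 + X)/(-8 + D) (W(X, D) = -4 + (X - 14)/(D - 8) = -4 + (-14 + X)/(-8 + D))
W(-11, 2) + √(-180 + s) = (18 - 11 - 4*2)/(-8 + 2) + √(-180 - 70) = (18 - 11 - 8)/(-6) + √(-250) = -⅙*(-1) + 5*I*√10 = ⅙ + 5*I*√10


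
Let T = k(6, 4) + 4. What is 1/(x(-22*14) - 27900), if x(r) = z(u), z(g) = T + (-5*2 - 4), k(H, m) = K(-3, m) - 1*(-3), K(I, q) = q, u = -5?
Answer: -1/27903 ≈ -3.5838e-5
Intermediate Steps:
k(H, m) = 3 + m (k(H, m) = m - 1*(-3) = m + 3 = 3 + m)
T = 11 (T = (3 + 4) + 4 = 7 + 4 = 11)
z(g) = -3 (z(g) = 11 + (-5*2 - 4) = 11 + (-10 - 4) = 11 - 14 = -3)
x(r) = -3
1/(x(-22*14) - 27900) = 1/(-3 - 27900) = 1/(-27903) = -1/27903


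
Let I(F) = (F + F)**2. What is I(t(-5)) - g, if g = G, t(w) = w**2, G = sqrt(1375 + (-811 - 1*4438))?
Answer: 2500 - I*sqrt(3874) ≈ 2500.0 - 62.241*I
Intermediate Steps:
G = I*sqrt(3874) (G = sqrt(1375 + (-811 - 4438)) = sqrt(1375 - 5249) = sqrt(-3874) = I*sqrt(3874) ≈ 62.241*I)
I(F) = 4*F**2 (I(F) = (2*F)**2 = 4*F**2)
g = I*sqrt(3874) ≈ 62.241*I
I(t(-5)) - g = 4*((-5)**2)**2 - I*sqrt(3874) = 4*25**2 - I*sqrt(3874) = 4*625 - I*sqrt(3874) = 2500 - I*sqrt(3874)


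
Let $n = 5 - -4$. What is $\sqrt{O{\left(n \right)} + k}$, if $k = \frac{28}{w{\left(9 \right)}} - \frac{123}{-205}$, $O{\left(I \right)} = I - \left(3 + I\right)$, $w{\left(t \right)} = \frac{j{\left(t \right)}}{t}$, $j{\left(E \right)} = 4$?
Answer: $\frac{\sqrt{1515}}{5} \approx 7.7846$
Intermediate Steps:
$n = 9$ ($n = 5 + 4 = 9$)
$w{\left(t \right)} = \frac{4}{t}$
$O{\left(I \right)} = -3$
$k = \frac{318}{5}$ ($k = \frac{28}{4 \cdot \frac{1}{9}} - \frac{123}{-205} = \frac{28}{4 \cdot \frac{1}{9}} - - \frac{3}{5} = \frac{28}{\frac{4}{9}} + \frac{3}{5} = 28 \cdot \frac{9}{4} + \frac{3}{5} = 63 + \frac{3}{5} = \frac{318}{5} \approx 63.6$)
$\sqrt{O{\left(n \right)} + k} = \sqrt{-3 + \frac{318}{5}} = \sqrt{\frac{303}{5}} = \frac{\sqrt{1515}}{5}$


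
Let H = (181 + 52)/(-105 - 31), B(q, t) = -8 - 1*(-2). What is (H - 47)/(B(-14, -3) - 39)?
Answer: 1325/1224 ≈ 1.0825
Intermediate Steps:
B(q, t) = -6 (B(q, t) = -8 + 2 = -6)
H = -233/136 (H = 233/(-136) = 233*(-1/136) = -233/136 ≈ -1.7132)
(H - 47)/(B(-14, -3) - 39) = (-233/136 - 47)/(-6 - 39) = -6625/136/(-45) = -6625/136*(-1/45) = 1325/1224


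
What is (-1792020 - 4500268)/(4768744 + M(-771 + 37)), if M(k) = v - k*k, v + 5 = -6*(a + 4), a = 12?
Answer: -6292288/4229887 ≈ -1.4876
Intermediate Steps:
v = -101 (v = -5 - 6*(12 + 4) = -5 - 6*16 = -5 - 96 = -101)
M(k) = -101 - k² (M(k) = -101 - k*k = -101 - k²)
(-1792020 - 4500268)/(4768744 + M(-771 + 37)) = (-1792020 - 4500268)/(4768744 + (-101 - (-771 + 37)²)) = -6292288/(4768744 + (-101 - 1*(-734)²)) = -6292288/(4768744 + (-101 - 1*538756)) = -6292288/(4768744 + (-101 - 538756)) = -6292288/(4768744 - 538857) = -6292288/4229887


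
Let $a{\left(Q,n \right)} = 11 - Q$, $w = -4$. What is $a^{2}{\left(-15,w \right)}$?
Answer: $676$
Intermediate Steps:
$a^{2}{\left(-15,w \right)} = \left(11 - -15\right)^{2} = \left(11 + 15\right)^{2} = 26^{2} = 676$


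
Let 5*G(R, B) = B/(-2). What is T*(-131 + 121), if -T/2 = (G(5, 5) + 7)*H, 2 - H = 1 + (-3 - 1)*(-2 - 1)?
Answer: -1430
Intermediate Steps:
G(R, B) = -B/10 (G(R, B) = (B/(-2))/5 = (B*(-½))/5 = (-B/2)/5 = -B/10)
H = -11 (H = 2 - (1 + (-3 - 1)*(-2 - 1)) = 2 - (1 - 4*(-3)) = 2 - (1 + 12) = 2 - 1*13 = 2 - 13 = -11)
T = 143 (T = -2*(-⅒*5 + 7)*(-11) = -2*(-½ + 7)*(-11) = -13*(-11) = -2*(-143/2) = 143)
T*(-131 + 121) = 143*(-131 + 121) = 143*(-10) = -1430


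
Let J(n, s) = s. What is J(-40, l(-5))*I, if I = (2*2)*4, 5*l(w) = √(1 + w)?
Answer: 32*I/5 ≈ 6.4*I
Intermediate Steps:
l(w) = √(1 + w)/5
I = 16 (I = 4*4 = 16)
J(-40, l(-5))*I = (√(1 - 5)/5)*16 = (√(-4)/5)*16 = ((2*I)/5)*16 = (2*I/5)*16 = 32*I/5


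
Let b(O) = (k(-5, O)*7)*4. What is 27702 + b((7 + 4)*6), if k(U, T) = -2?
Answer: 27646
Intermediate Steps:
b(O) = -56 (b(O) = -2*7*4 = -14*4 = -56)
27702 + b((7 + 4)*6) = 27702 - 56 = 27646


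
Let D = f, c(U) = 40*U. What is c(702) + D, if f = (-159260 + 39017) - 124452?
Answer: -216615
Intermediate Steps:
f = -244695 (f = -120243 - 124452 = -244695)
D = -244695
c(702) + D = 40*702 - 244695 = 28080 - 244695 = -216615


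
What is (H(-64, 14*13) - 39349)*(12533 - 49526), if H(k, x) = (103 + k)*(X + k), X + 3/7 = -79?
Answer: 11637960807/7 ≈ 1.6626e+9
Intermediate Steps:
X = -556/7 (X = -3/7 - 79 = -556/7 ≈ -79.429)
H(k, x) = (103 + k)*(-556/7 + k)
(H(-64, 14*13) - 39349)*(12533 - 49526) = ((-57268/7 + (-64)**2 + (165/7)*(-64)) - 39349)*(12533 - 49526) = ((-57268/7 + 4096 - 10560/7) - 39349)*(-36993) = (-39156/7 - 39349)*(-36993) = -314599/7*(-36993) = 11637960807/7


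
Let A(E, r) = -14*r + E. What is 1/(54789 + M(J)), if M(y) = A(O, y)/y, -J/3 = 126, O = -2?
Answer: 189/10352476 ≈ 1.8257e-5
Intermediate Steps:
J = -378 (J = -3*126 = -378)
A(E, r) = E - 14*r
M(y) = (-2 - 14*y)/y
1/(54789 + M(J)) = 1/(54789 + (-14 - 2/(-378))) = 1/(54789 + (-14 - 2*(-1/378))) = 1/(54789 + (-14 + 1/189)) = 1/(54789 - 2645/189) = 1/(10352476/189) = 189/10352476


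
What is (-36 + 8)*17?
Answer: -476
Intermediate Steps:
(-36 + 8)*17 = -28*17 = -476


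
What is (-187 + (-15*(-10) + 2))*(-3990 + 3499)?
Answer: 17185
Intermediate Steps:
(-187 + (-15*(-10) + 2))*(-3990 + 3499) = (-187 + (150 + 2))*(-491) = (-187 + 152)*(-491) = -35*(-491) = 17185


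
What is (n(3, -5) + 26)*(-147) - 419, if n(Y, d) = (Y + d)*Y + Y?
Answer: -3800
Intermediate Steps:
n(Y, d) = Y + Y*(Y + d) (n(Y, d) = Y*(Y + d) + Y = Y + Y*(Y + d))
(n(3, -5) + 26)*(-147) - 419 = (3*(1 + 3 - 5) + 26)*(-147) - 419 = (3*(-1) + 26)*(-147) - 419 = (-3 + 26)*(-147) - 419 = 23*(-147) - 419 = -3381 - 419 = -3800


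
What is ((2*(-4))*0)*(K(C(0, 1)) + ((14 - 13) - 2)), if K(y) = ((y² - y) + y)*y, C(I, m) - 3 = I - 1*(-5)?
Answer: 0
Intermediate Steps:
C(I, m) = 8 + I (C(I, m) = 3 + (I - 1*(-5)) = 3 + (I + 5) = 3 + (5 + I) = 8 + I)
K(y) = y³ (K(y) = y²*y = y³)
((2*(-4))*0)*(K(C(0, 1)) + ((14 - 13) - 2)) = ((2*(-4))*0)*((8 + 0)³ + ((14 - 13) - 2)) = (-8*0)*(8³ + (1 - 2)) = 0*(512 - 1) = 0*511 = 0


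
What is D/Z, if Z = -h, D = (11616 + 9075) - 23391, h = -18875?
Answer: -108/755 ≈ -0.14305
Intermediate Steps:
D = -2700 (D = 20691 - 23391 = -2700)
Z = 18875 (Z = -1*(-18875) = 18875)
D/Z = -2700/18875 = -2700*1/18875 = -108/755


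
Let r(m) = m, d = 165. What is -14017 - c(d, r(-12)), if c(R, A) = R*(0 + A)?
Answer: -12037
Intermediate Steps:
c(R, A) = A*R (c(R, A) = R*A = A*R)
-14017 - c(d, r(-12)) = -14017 - (-12)*165 = -14017 - 1*(-1980) = -14017 + 1980 = -12037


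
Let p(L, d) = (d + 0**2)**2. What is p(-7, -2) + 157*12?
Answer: 1888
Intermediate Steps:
p(L, d) = d**2 (p(L, d) = (d + 0)**2 = d**2)
p(-7, -2) + 157*12 = (-2)**2 + 157*12 = 4 + 1884 = 1888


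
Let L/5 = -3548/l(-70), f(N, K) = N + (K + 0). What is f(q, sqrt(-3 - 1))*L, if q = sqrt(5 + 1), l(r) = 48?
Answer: -4435*I/6 - 4435*sqrt(6)/12 ≈ -905.29 - 739.17*I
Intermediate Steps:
q = sqrt(6) ≈ 2.4495
f(N, K) = K + N (f(N, K) = N + K = K + N)
L = -4435/12 (L = 5*(-3548/48) = 5*(-3548*1/48) = 5*(-887/12) = -4435/12 ≈ -369.58)
f(q, sqrt(-3 - 1))*L = (sqrt(-3 - 1) + sqrt(6))*(-4435/12) = (sqrt(-4) + sqrt(6))*(-4435/12) = (2*I + sqrt(6))*(-4435/12) = (sqrt(6) + 2*I)*(-4435/12) = -4435*I/6 - 4435*sqrt(6)/12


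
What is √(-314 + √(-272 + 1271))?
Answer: √(-314 + 3*√111) ≈ 16.805*I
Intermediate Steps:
√(-314 + √(-272 + 1271)) = √(-314 + √999) = √(-314 + 3*√111)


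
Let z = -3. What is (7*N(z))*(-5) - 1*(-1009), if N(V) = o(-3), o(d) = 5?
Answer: 834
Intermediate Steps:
N(V) = 5
(7*N(z))*(-5) - 1*(-1009) = (7*5)*(-5) - 1*(-1009) = 35*(-5) + 1009 = -175 + 1009 = 834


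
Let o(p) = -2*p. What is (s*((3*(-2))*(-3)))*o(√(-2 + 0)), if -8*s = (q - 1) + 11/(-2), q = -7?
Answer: -243*I*√2/4 ≈ -85.913*I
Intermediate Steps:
s = 27/16 (s = -((-7 - 1) + 11/(-2))/8 = -(-8 + 11*(-½))/8 = -(-8 - 11/2)/8 = -⅛*(-27/2) = 27/16 ≈ 1.6875)
(s*((3*(-2))*(-3)))*o(√(-2 + 0)) = (27*((3*(-2))*(-3))/16)*(-2*√(-2 + 0)) = (27*(-6*(-3))/16)*(-2*I*√2) = ((27/16)*18)*(-2*I*√2) = 243*(-2*I*√2)/8 = -243*I*√2/4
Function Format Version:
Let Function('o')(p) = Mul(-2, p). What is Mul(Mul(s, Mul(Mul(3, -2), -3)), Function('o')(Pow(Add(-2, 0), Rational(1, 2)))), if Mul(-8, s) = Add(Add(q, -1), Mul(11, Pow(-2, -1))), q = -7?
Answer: Mul(Rational(-243, 4), I, Pow(2, Rational(1, 2))) ≈ Mul(-85.913, I)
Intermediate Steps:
s = Rational(27, 16) (s = Mul(Rational(-1, 8), Add(Add(-7, -1), Mul(11, Pow(-2, -1)))) = Mul(Rational(-1, 8), Add(-8, Mul(11, Rational(-1, 2)))) = Mul(Rational(-1, 8), Add(-8, Rational(-11, 2))) = Mul(Rational(-1, 8), Rational(-27, 2)) = Rational(27, 16) ≈ 1.6875)
Mul(Mul(s, Mul(Mul(3, -2), -3)), Function('o')(Pow(Add(-2, 0), Rational(1, 2)))) = Mul(Mul(Rational(27, 16), Mul(Mul(3, -2), -3)), Mul(-2, Pow(Add(-2, 0), Rational(1, 2)))) = Mul(Mul(Rational(27, 16), Mul(-6, -3)), Mul(-2, Pow(-2, Rational(1, 2)))) = Mul(Mul(Rational(27, 16), 18), Mul(-2, Mul(I, Pow(2, Rational(1, 2))))) = Mul(Rational(243, 8), Mul(-2, I, Pow(2, Rational(1, 2)))) = Mul(Rational(-243, 4), I, Pow(2, Rational(1, 2)))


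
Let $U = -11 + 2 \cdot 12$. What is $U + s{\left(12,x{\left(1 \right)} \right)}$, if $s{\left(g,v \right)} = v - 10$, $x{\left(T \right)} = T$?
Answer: $4$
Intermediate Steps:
$s{\left(g,v \right)} = -10 + v$
$U = 13$ ($U = -11 + 24 = 13$)
$U + s{\left(12,x{\left(1 \right)} \right)} = 13 + \left(-10 + 1\right) = 13 - 9 = 4$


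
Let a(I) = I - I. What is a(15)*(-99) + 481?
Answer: 481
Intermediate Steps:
a(I) = 0
a(15)*(-99) + 481 = 0*(-99) + 481 = 0 + 481 = 481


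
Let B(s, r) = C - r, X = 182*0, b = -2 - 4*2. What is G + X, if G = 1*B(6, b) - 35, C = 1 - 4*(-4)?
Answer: -8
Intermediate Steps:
C = 17 (C = 1 + 16 = 17)
b = -10 (b = -2 - 8 = -10)
X = 0
B(s, r) = 17 - r
G = -8 (G = 1*(17 - 1*(-10)) - 35 = 1*(17 + 10) - 35 = 1*27 - 35 = 27 - 35 = -8)
G + X = -8 + 0 = -8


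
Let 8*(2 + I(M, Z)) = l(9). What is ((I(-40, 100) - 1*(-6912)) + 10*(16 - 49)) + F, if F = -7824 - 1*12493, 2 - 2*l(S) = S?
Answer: -219799/16 ≈ -13737.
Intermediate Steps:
l(S) = 1 - S/2
I(M, Z) = -39/16 (I(M, Z) = -2 + (1 - ½*9)/8 = -2 + (1 - 9/2)/8 = -2 + (⅛)*(-7/2) = -2 - 7/16 = -39/16)
F = -20317 (F = -7824 - 12493 = -20317)
((I(-40, 100) - 1*(-6912)) + 10*(16 - 49)) + F = ((-39/16 - 1*(-6912)) + 10*(16 - 49)) - 20317 = ((-39/16 + 6912) + 10*(-33)) - 20317 = (110553/16 - 330) - 20317 = 105273/16 - 20317 = -219799/16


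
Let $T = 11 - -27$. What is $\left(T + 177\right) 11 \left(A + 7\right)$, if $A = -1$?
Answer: $14190$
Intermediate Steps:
$T = 38$ ($T = 11 + 27 = 38$)
$\left(T + 177\right) 11 \left(A + 7\right) = \left(38 + 177\right) 11 \left(-1 + 7\right) = 215 \cdot 11 \cdot 6 = 215 \cdot 66 = 14190$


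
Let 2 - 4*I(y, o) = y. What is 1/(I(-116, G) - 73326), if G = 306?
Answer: -2/146593 ≈ -1.3643e-5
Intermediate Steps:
I(y, o) = ½ - y/4
1/(I(-116, G) - 73326) = 1/((½ - ¼*(-116)) - 73326) = 1/((½ + 29) - 73326) = 1/(59/2 - 73326) = 1/(-146593/2) = -2/146593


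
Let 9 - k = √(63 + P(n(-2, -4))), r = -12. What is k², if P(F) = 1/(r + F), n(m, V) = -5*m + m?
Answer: (18 - √251)²/4 ≈ 1.1632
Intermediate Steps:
n(m, V) = -4*m
P(F) = 1/(-12 + F)
k = 9 - √251/2 (k = 9 - √(63 + 1/(-12 - 4*(-2))) = 9 - √(63 + 1/(-12 + 8)) = 9 - √(63 + 1/(-4)) = 9 - √(63 - ¼) = 9 - √(251/4) = 9 - √251/2 ≈ 1.0785)
k² = (9 - √251/2)²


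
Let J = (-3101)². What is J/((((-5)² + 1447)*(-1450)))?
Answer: -9616201/2134400 ≈ -4.5053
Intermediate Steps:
J = 9616201
J/((((-5)² + 1447)*(-1450))) = 9616201/((((-5)² + 1447)*(-1450))) = 9616201/(((25 + 1447)*(-1450))) = 9616201/((1472*(-1450))) = 9616201/(-2134400) = 9616201*(-1/2134400) = -9616201/2134400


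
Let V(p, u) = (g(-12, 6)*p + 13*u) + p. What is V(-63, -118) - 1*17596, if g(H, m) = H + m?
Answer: -18815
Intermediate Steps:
V(p, u) = -5*p + 13*u (V(p, u) = ((-12 + 6)*p + 13*u) + p = (-6*p + 13*u) + p = -5*p + 13*u)
V(-63, -118) - 1*17596 = (-5*(-63) + 13*(-118)) - 1*17596 = (315 - 1534) - 17596 = -1219 - 17596 = -18815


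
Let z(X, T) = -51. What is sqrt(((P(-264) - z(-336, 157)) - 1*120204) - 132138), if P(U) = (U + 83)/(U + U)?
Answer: I*sqrt(4395912411)/132 ≈ 502.29*I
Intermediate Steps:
P(U) = (83 + U)/(2*U) (P(U) = (83 + U)/((2*U)) = (83 + U)*(1/(2*U)) = (83 + U)/(2*U))
sqrt(((P(-264) - z(-336, 157)) - 1*120204) - 132138) = sqrt((((1/2)*(83 - 264)/(-264) - 1*(-51)) - 1*120204) - 132138) = sqrt((((1/2)*(-1/264)*(-181) + 51) - 120204) - 132138) = sqrt(((181/528 + 51) - 120204) - 132138) = sqrt((27109/528 - 120204) - 132138) = sqrt(-63440603/528 - 132138) = sqrt(-133209467/528) = I*sqrt(4395912411)/132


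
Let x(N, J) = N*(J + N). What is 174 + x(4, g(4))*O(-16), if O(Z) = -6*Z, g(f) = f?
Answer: 3246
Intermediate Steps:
174 + x(4, g(4))*O(-16) = 174 + (4*(4 + 4))*(-6*(-16)) = 174 + (4*8)*96 = 174 + 32*96 = 174 + 3072 = 3246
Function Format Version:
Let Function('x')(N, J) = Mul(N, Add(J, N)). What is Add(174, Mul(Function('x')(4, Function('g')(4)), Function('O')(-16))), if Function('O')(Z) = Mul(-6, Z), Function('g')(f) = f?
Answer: 3246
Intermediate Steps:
Add(174, Mul(Function('x')(4, Function('g')(4)), Function('O')(-16))) = Add(174, Mul(Mul(4, Add(4, 4)), Mul(-6, -16))) = Add(174, Mul(Mul(4, 8), 96)) = Add(174, Mul(32, 96)) = Add(174, 3072) = 3246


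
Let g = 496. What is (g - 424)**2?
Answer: 5184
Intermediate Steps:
(g - 424)**2 = (496 - 424)**2 = 72**2 = 5184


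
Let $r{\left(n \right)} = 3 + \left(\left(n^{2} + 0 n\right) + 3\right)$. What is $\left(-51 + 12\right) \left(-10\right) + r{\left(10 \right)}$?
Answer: $496$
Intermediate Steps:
$r{\left(n \right)} = 6 + n^{2}$ ($r{\left(n \right)} = 3 + \left(\left(n^{2} + 0\right) + 3\right) = 3 + \left(n^{2} + 3\right) = 3 + \left(3 + n^{2}\right) = 6 + n^{2}$)
$\left(-51 + 12\right) \left(-10\right) + r{\left(10 \right)} = \left(-51 + 12\right) \left(-10\right) + \left(6 + 10^{2}\right) = \left(-39\right) \left(-10\right) + \left(6 + 100\right) = 390 + 106 = 496$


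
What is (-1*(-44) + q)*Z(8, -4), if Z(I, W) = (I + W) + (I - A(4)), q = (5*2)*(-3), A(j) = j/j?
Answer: 154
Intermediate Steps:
A(j) = 1
q = -30 (q = 10*(-3) = -30)
Z(I, W) = -1 + W + 2*I (Z(I, W) = (I + W) + (I - 1*1) = (I + W) + (I - 1) = (I + W) + (-1 + I) = -1 + W + 2*I)
(-1*(-44) + q)*Z(8, -4) = (-1*(-44) - 30)*(-1 - 4 + 2*8) = (44 - 30)*(-1 - 4 + 16) = 14*11 = 154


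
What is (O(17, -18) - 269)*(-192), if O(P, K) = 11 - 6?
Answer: 50688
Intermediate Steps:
O(P, K) = 5
(O(17, -18) - 269)*(-192) = (5 - 269)*(-192) = -264*(-192) = 50688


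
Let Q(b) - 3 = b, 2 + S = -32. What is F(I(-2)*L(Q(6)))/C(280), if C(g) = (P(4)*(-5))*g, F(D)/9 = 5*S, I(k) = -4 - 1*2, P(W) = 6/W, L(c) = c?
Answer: 51/70 ≈ 0.72857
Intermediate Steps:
S = -34 (S = -2 - 32 = -34)
Q(b) = 3 + b
I(k) = -6 (I(k) = -4 - 2 = -6)
F(D) = -1530 (F(D) = 9*(5*(-34)) = 9*(-170) = -1530)
C(g) = -15*g/2 (C(g) = ((6/4)*(-5))*g = ((6*(¼))*(-5))*g = ((3/2)*(-5))*g = -15*g/2)
F(I(-2)*L(Q(6)))/C(280) = -1530/((-15/2*280)) = -1530/(-2100) = -1530*(-1/2100) = 51/70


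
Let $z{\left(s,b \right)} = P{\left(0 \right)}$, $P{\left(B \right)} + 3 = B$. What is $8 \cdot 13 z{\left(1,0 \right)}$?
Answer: $-312$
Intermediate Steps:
$P{\left(B \right)} = -3 + B$
$z{\left(s,b \right)} = -3$ ($z{\left(s,b \right)} = -3 + 0 = -3$)
$8 \cdot 13 z{\left(1,0 \right)} = 8 \cdot 13 \left(-3\right) = 104 \left(-3\right) = -312$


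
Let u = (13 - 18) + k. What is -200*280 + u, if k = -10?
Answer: -56015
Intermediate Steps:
u = -15 (u = (13 - 18) - 10 = -5 - 10 = -15)
-200*280 + u = -200*280 - 15 = -56000 - 15 = -56015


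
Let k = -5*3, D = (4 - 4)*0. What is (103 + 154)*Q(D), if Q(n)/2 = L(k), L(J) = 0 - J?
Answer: 7710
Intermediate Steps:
D = 0 (D = 0*0 = 0)
k = -15
L(J) = -J
Q(n) = 30 (Q(n) = 2*(-1*(-15)) = 2*15 = 30)
(103 + 154)*Q(D) = (103 + 154)*30 = 257*30 = 7710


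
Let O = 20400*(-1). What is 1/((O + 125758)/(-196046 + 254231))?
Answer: 58185/105358 ≈ 0.55226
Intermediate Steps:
O = -20400
1/((O + 125758)/(-196046 + 254231)) = 1/((-20400 + 125758)/(-196046 + 254231)) = 1/(105358/58185) = 58185/105358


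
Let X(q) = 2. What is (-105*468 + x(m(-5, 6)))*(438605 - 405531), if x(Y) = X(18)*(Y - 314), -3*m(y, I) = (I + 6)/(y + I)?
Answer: -1646291424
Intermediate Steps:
m(y, I) = -(6 + I)/(3*(I + y)) (m(y, I) = -(I + 6)/(3*(y + I)) = -(6 + I)/(3*(I + y)))
x(Y) = -628 + 2*Y (x(Y) = 2*(Y - 314) = 2*(-314 + Y) = -628 + 2*Y)
(-105*468 + x(m(-5, 6)))*(438605 - 405531) = (-105*468 + (-628 + 2*((-2 - ⅓*6)/(6 - 5))))*(438605 - 405531) = (-49140 + (-628 + 2*((-2 - 2)/1)))*33074 = (-49140 + (-628 + 2*(1*(-4))))*33074 = (-49140 + (-628 + 2*(-4)))*33074 = (-49140 + (-628 - 8))*33074 = (-49140 - 636)*33074 = -49776*33074 = -1646291424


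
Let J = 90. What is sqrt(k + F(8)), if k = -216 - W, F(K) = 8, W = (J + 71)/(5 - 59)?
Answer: I*sqrt(66426)/18 ≈ 14.318*I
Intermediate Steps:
W = -161/54 (W = (90 + 71)/(5 - 59) = 161/(-54) = 161*(-1/54) = -161/54 ≈ -2.9815)
k = -11503/54 (k = -216 - 1*(-161/54) = -216 + 161/54 = -11503/54 ≈ -213.02)
sqrt(k + F(8)) = sqrt(-11503/54 + 8) = sqrt(-11071/54) = I*sqrt(66426)/18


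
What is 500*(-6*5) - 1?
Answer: -15001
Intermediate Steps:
500*(-6*5) - 1 = 500*(-30) - 1 = -15000 - 1 = -15001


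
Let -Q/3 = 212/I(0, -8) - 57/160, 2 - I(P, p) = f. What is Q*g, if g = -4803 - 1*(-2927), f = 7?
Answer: -9625287/40 ≈ -2.4063e+5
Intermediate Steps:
I(P, p) = -5 (I(P, p) = 2 - 1*7 = 2 - 7 = -5)
Q = 20523/160 (Q = -3*(212/(-5) - 57/160) = -3*(212*(-⅕) - 57*1/160) = -3*(-212/5 - 57/160) = -3*(-6841/160) = 20523/160 ≈ 128.27)
g = -1876 (g = -4803 + 2927 = -1876)
Q*g = (20523/160)*(-1876) = -9625287/40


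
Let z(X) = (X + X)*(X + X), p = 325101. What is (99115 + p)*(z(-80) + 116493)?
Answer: 60278124088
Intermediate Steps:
z(X) = 4*X² (z(X) = (2*X)*(2*X) = 4*X²)
(99115 + p)*(z(-80) + 116493) = (99115 + 325101)*(4*(-80)² + 116493) = 424216*(4*6400 + 116493) = 424216*(25600 + 116493) = 424216*142093 = 60278124088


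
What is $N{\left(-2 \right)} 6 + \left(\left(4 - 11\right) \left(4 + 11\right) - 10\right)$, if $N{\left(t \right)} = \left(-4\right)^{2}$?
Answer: $-19$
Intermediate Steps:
$N{\left(t \right)} = 16$
$N{\left(-2 \right)} 6 + \left(\left(4 - 11\right) \left(4 + 11\right) - 10\right) = 16 \cdot 6 + \left(\left(4 - 11\right) \left(4 + 11\right) - 10\right) = 96 - 115 = -19$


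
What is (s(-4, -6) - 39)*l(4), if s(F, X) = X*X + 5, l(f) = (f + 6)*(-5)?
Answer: -100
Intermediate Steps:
l(f) = -30 - 5*f (l(f) = (6 + f)*(-5) = -30 - 5*f)
s(F, X) = 5 + X**2 (s(F, X) = X**2 + 5 = 5 + X**2)
(s(-4, -6) - 39)*l(4) = ((5 + (-6)**2) - 39)*(-30 - 5*4) = ((5 + 36) - 39)*(-30 - 20) = (41 - 39)*(-50) = 2*(-50) = -100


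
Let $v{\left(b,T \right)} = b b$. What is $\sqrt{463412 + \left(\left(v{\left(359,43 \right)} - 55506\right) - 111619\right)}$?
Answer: $4 \sqrt{26573} \approx 652.05$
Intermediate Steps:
$v{\left(b,T \right)} = b^{2}$
$\sqrt{463412 + \left(\left(v{\left(359,43 \right)} - 55506\right) - 111619\right)} = \sqrt{463412 - \left(167125 - 128881\right)} = \sqrt{463412 + \left(\left(128881 - 55506\right) - 111619\right)} = \sqrt{463412 + \left(73375 - 111619\right)} = \sqrt{463412 - 38244} = \sqrt{425168} = 4 \sqrt{26573}$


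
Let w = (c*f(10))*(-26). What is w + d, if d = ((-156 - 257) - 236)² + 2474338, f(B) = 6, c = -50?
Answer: 2903339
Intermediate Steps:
w = 7800 (w = -50*6*(-26) = -300*(-26) = 7800)
d = 2895539 (d = (-413 - 236)² + 2474338 = (-649)² + 2474338 = 421201 + 2474338 = 2895539)
w + d = 7800 + 2895539 = 2903339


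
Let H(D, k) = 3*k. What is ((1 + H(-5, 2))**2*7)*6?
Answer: 2058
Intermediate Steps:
((1 + H(-5, 2))**2*7)*6 = ((1 + 3*2)**2*7)*6 = ((1 + 6)**2*7)*6 = (7**2*7)*6 = (49*7)*6 = 343*6 = 2058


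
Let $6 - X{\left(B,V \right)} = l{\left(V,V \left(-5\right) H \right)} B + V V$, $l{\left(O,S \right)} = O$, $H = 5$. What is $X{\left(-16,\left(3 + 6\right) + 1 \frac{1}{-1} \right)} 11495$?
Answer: $804650$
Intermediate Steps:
$X{\left(B,V \right)} = 6 - V^{2} - B V$ ($X{\left(B,V \right)} = 6 - \left(V B + V V\right) = 6 - \left(B V + V^{2}\right) = 6 - \left(V^{2} + B V\right) = 6 - V^{2} - B V$)
$X{\left(-16,\left(3 + 6\right) + 1 \frac{1}{-1} \right)} 11495 = \left(6 - \left(\left(3 + 6\right) + 1 \frac{1}{-1}\right)^{2} - - 16 \left(\left(3 + 6\right) + 1 \frac{1}{-1}\right)\right) 11495 = \left(6 - \left(9 + 1 \left(-1\right)\right)^{2} - - 16 \left(9 + 1 \left(-1\right)\right)\right) 11495 = \left(6 - \left(9 - 1\right)^{2} - - 16 \left(9 - 1\right)\right) 11495 = \left(6 - 8^{2} - \left(-16\right) 8\right) 11495 = \left(6 - 64 + 128\right) 11495 = 70 \cdot 11495 = 804650$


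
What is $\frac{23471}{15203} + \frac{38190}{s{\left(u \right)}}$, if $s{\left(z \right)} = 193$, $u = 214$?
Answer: $\frac{585132473}{2934179} \approx 199.42$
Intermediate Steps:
$\frac{23471}{15203} + \frac{38190}{s{\left(u \right)}} = \frac{23471}{15203} + \frac{38190}{193} = \frac{585132473}{2934179}$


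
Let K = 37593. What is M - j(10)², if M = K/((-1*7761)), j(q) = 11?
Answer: -325558/2587 ≈ -125.84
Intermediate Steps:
M = -12531/2587 (M = 37593/((-1*7761)) = 37593/(-7761) = 37593*(-1/7761) = -12531/2587 ≈ -4.8438)
M - j(10)² = -12531/2587 - 1*11² = -12531/2587 - 1*121 = -12531/2587 - 121 = -325558/2587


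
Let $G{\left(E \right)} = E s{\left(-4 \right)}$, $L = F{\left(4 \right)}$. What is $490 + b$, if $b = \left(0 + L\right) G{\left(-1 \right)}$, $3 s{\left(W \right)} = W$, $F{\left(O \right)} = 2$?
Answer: $\frac{1478}{3} \approx 492.67$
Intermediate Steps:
$L = 2$
$s{\left(W \right)} = \frac{W}{3}$
$G{\left(E \right)} = - \frac{4 E}{3}$ ($G{\left(E \right)} = E \frac{1}{3} \left(-4\right) = E \left(- \frac{4}{3}\right) = - \frac{4 E}{3}$)
$b = \frac{8}{3}$ ($b = \left(0 + 2\right) \left(\left(- \frac{4}{3}\right) \left(-1\right)\right) = 2 \cdot \frac{4}{3} = \frac{8}{3} \approx 2.6667$)
$490 + b = 490 + \frac{8}{3} = \frac{1478}{3}$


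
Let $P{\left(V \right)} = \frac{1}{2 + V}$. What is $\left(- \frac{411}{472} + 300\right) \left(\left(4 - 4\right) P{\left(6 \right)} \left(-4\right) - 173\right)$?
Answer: $- \frac{24425697}{472} \approx -51749.0$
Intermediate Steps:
$\left(- \frac{411}{472} + 300\right) \left(\left(4 - 4\right) P{\left(6 \right)} \left(-4\right) - 173\right) = \left(- \frac{411}{472} + 300\right) \left(\frac{4 - 4}{2 + 6} \left(-4\right) - 173\right) = \left(\left(-411\right) \frac{1}{472} + 300\right) \left(\frac{0}{8} \left(-4\right) - 173\right) = \left(- \frac{411}{472} + 300\right) \left(0 \cdot \frac{1}{8} \left(-4\right) - 173\right) = \frac{141189 \left(0 \left(-4\right) - 173\right)}{472} = \frac{141189 \left(0 - 173\right)}{472} = \frac{141189}{472} \left(-173\right) = - \frac{24425697}{472}$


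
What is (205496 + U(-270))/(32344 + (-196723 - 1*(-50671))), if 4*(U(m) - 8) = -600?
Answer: -102677/56854 ≈ -1.8060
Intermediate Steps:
U(m) = -142 (U(m) = 8 + (1/4)*(-600) = 8 - 150 = -142)
(205496 + U(-270))/(32344 + (-196723 - 1*(-50671))) = (205496 - 142)/(32344 + (-196723 - 1*(-50671))) = 205354/(32344 + (-196723 + 50671)) = 205354/(32344 - 146052) = 205354/(-113708) = 205354*(-1/113708) = -102677/56854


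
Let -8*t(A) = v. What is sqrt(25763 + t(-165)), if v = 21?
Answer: sqrt(412166)/4 ≈ 160.50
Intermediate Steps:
t(A) = -21/8 (t(A) = -1/8*21 = -21/8)
sqrt(25763 + t(-165)) = sqrt(25763 - 21/8) = sqrt(206083/8) = sqrt(412166)/4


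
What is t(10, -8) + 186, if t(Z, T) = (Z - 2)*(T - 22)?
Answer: -54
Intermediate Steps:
t(Z, T) = (-22 + T)*(-2 + Z) (t(Z, T) = (-2 + Z)*(-22 + T) = (-22 + T)*(-2 + Z))
t(10, -8) + 186 = (44 - 22*10 - 2*(-8) - 8*10) + 186 = (44 - 220 + 16 - 80) + 186 = -240 + 186 = -54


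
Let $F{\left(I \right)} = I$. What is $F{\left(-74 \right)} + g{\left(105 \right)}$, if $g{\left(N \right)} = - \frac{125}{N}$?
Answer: $- \frac{1579}{21} \approx -75.19$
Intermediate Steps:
$F{\left(-74 \right)} + g{\left(105 \right)} = -74 - \frac{125}{105} = -74 - \frac{25}{21} = - \frac{1579}{21}$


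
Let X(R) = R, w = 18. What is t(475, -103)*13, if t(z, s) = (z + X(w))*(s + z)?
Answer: 2384148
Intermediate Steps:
t(z, s) = (18 + z)*(s + z) (t(z, s) = (z + 18)*(s + z) = (18 + z)*(s + z))
t(475, -103)*13 = (475**2 + 18*(-103) + 18*475 - 103*475)*13 = (225625 - 1854 + 8550 - 48925)*13 = 183396*13 = 2384148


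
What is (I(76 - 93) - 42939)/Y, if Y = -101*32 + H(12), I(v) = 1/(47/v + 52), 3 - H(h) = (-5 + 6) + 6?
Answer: 17969963/1354266 ≈ 13.269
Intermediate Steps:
H(h) = -4 (H(h) = 3 - ((-5 + 6) + 6) = 3 - (1 + 6) = 3 - 1*7 = 3 - 7 = -4)
I(v) = 1/(52 + 47/v)
Y = -3236 (Y = -101*32 - 4 = -3232 - 4 = -3236)
(I(76 - 93) - 42939)/Y = ((76 - 93)/(47 + 52*(76 - 93)) - 42939)/(-3236) = (-17/(47 + 52*(-17)) - 42939)*(-1/3236) = (-17/(47 - 884) - 42939)*(-1/3236) = (-17/(-837) - 42939)*(-1/3236) = (-17*(-1/837) - 42939)*(-1/3236) = (17/837 - 42939)*(-1/3236) = -35939926/837*(-1/3236) = 17969963/1354266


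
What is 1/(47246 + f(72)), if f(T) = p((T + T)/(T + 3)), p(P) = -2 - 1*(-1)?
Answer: 1/47245 ≈ 2.1166e-5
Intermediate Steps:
p(P) = -1 (p(P) = -2 + 1 = -1)
f(T) = -1
1/(47246 + f(72)) = 1/(47246 - 1) = 1/47245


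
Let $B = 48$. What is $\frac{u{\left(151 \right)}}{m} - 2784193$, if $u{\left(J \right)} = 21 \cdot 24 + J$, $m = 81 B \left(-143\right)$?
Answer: $- \frac{1547966761567}{555984} \approx -2.7842 \cdot 10^{6}$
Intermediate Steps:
$m = -555984$ ($m = 81 \cdot 48 \left(-143\right) = 3888 \left(-143\right) = -555984$)
$u{\left(J \right)} = 504 + J$
$\frac{u{\left(151 \right)}}{m} - 2784193 = \frac{504 + 151}{-555984} - 2784193 = 655 \left(- \frac{1}{555984}\right) - 2784193 = - \frac{655}{555984} - 2784193 = - \frac{1547966761567}{555984}$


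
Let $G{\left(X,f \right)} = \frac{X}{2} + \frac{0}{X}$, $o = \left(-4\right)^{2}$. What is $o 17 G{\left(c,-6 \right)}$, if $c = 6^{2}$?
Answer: $4896$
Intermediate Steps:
$o = 16$
$c = 36$
$G{\left(X,f \right)} = \frac{X}{2}$ ($G{\left(X,f \right)} = X \frac{1}{2} + 0 = \frac{X}{2} + 0 = \frac{X}{2}$)
$o 17 G{\left(c,-6 \right)} = 16 \cdot 17 \cdot \frac{1}{2} \cdot 36 = 272 \cdot 18 = 4896$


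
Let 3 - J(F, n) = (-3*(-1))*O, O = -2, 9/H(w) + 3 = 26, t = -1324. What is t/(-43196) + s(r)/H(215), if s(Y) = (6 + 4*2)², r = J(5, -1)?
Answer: 48684871/97191 ≈ 500.92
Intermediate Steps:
H(w) = 9/23 (H(w) = 9/(-3 + 26) = 9/23)
J(F, n) = 9 (J(F, n) = 3 - (-3*(-1))*(-2) = 3 - 3*(-2) = 3 - 1*(-6) = 3 + 6 = 9)
r = 9
s(Y) = 196 (s(Y) = (6 + 8)² = 14² = 196)
t/(-43196) + s(r)/H(215) = -1324/(-43196) + 196/(9/23) = -1324*(-1/43196) + 196*(23/9) = 331/10799 + 4508/9 = 48684871/97191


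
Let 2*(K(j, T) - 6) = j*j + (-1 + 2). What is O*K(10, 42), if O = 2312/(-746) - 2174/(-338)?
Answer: 23739831/126074 ≈ 188.30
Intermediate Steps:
O = 210087/63037 (O = 2312*(-1/746) - 2174*(-1/338) = -1156/373 + 1087/169 = 210087/63037 ≈ 3.3328)
K(j, T) = 13/2 + j²/2 (K(j, T) = 6 + (j*j + (-1 + 2))/2 = 6 + (j² + 1)/2 = 6 + (1 + j²)/2 = 6 + (½ + j²/2) = 13/2 + j²/2)
O*K(10, 42) = 210087*(13/2 + (½)*10²)/63037 = 210087*(13/2 + (½)*100)/63037 = 210087*(13/2 + 50)/63037 = (210087/63037)*(113/2) = 23739831/126074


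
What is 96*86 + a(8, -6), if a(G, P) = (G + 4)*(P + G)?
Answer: 8280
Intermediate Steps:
a(G, P) = (4 + G)*(G + P)
96*86 + a(8, -6) = 96*86 + (8² + 4*8 + 4*(-6) + 8*(-6)) = 8256 + (64 + 32 - 24 - 48) = 8256 + 24 = 8280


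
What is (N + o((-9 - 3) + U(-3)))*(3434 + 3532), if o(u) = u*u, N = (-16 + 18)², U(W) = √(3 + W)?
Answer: 1030968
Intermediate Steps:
N = 4 (N = 2² = 4)
o(u) = u²
(N + o((-9 - 3) + U(-3)))*(3434 + 3532) = (4 + ((-9 - 3) + √(3 - 3))²)*(3434 + 3532) = (4 + (-12 + √0)²)*6966 = (4 + (-12 + 0)²)*6966 = (4 + (-12)²)*6966 = (4 + 144)*6966 = 148*6966 = 1030968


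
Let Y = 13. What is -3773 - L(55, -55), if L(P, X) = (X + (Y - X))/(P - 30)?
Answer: -94338/25 ≈ -3773.5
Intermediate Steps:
L(P, X) = 13/(-30 + P) (L(P, X) = (X + (13 - X))/(P - 30) = 13/(-30 + P))
-3773 - L(55, -55) = -3773 - 13/(-30 + 55) = -3773 - 13/25 = -94338/25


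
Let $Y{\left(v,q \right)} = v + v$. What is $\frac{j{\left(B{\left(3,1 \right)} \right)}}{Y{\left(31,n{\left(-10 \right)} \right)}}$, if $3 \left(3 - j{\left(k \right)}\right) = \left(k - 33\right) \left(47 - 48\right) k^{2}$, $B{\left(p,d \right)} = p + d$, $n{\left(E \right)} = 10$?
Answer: $- \frac{455}{186} \approx -2.4462$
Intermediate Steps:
$B{\left(p,d \right)} = d + p$
$Y{\left(v,q \right)} = 2 v$
$j{\left(k \right)} = 3 - \frac{k^{2} \left(33 - k\right)}{3}$ ($j{\left(k \right)} = 3 - \frac{\left(k - 33\right) \left(47 - 48\right) k^{2}}{3} = 3 - \frac{\left(-33 + k\right) \left(-1\right) k^{2}}{3} = 3 - \frac{\left(33 - k\right) k^{2}}{3} = 3 - \frac{k^{2} \left(33 - k\right)}{3}$)
$\frac{j{\left(B{\left(3,1 \right)} \right)}}{Y{\left(31,n{\left(-10 \right)} \right)}} = \frac{3 - 11 \left(1 + 3\right)^{2} + \frac{\left(1 + 3\right)^{3}}{3}}{2 \cdot 31} = \frac{3 - 11 \cdot 4^{2} + \frac{4^{3}}{3}}{62} = \left(3 - 176 + \frac{1}{3} \cdot 64\right) \frac{1}{62} = \left(3 - 176 + \frac{64}{3}\right) \frac{1}{62} = \left(- \frac{455}{3}\right) \frac{1}{62} = - \frac{455}{186}$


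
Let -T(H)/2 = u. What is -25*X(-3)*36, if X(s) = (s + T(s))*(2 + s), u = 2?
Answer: -6300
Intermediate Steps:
T(H) = -4 (T(H) = -2*2 = -4)
X(s) = (-4 + s)*(2 + s) (X(s) = (s - 4)*(2 + s) = (-4 + s)*(2 + s))
-25*X(-3)*36 = -25*(-8 + (-3)² - 2*(-3))*36 = -25*(-8 + 9 + 6)*36 = -25*7*36 = -175*36 = -6300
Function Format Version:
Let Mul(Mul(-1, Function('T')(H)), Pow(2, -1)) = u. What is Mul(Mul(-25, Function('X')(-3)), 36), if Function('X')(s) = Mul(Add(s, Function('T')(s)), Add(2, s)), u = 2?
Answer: -6300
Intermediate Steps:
Function('T')(H) = -4 (Function('T')(H) = Mul(-2, 2) = -4)
Function('X')(s) = Mul(Add(-4, s), Add(2, s)) (Function('X')(s) = Mul(Add(s, -4), Add(2, s)) = Mul(Add(-4, s), Add(2, s)))
Mul(Mul(-25, Function('X')(-3)), 36) = Mul(Mul(-25, Add(-8, Pow(-3, 2), Mul(-2, -3))), 36) = Mul(Mul(-25, Add(-8, 9, 6)), 36) = Mul(Mul(-25, 7), 36) = Mul(-175, 36) = -6300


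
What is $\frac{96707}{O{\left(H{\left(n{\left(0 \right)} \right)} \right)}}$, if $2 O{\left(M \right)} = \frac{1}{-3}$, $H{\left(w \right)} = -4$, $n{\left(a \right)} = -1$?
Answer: $-580242$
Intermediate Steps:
$O{\left(M \right)} = - \frac{1}{6}$ ($O{\left(M \right)} = \frac{1}{2 \left(-3\right)} = \frac{1}{2} \left(- \frac{1}{3}\right) = - \frac{1}{6}$)
$\frac{96707}{O{\left(H{\left(n{\left(0 \right)} \right)} \right)}} = \frac{96707}{- \frac{1}{6}} = 96707 \left(-6\right) = -580242$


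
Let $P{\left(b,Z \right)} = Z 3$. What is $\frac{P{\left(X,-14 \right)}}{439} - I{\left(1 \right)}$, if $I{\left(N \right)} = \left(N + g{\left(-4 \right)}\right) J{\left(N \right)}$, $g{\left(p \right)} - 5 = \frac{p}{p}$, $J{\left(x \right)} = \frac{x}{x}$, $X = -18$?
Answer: $- \frac{3115}{439} \approx -7.0957$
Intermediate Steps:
$J{\left(x \right)} = 1$
$g{\left(p \right)} = 6$ ($g{\left(p \right)} = 5 + \frac{p}{p} = 5 + 1 = 6$)
$P{\left(b,Z \right)} = 3 Z$
$I{\left(N \right)} = 6 + N$ ($I{\left(N \right)} = \left(N + 6\right) 1 = \left(6 + N\right) 1 = 6 + N$)
$\frac{P{\left(X,-14 \right)}}{439} - I{\left(1 \right)} = \frac{3 \left(-14\right)}{439} - \left(6 + 1\right) = \left(-42\right) \frac{1}{439} - 7 = - \frac{42}{439} - 7 = - \frac{3115}{439}$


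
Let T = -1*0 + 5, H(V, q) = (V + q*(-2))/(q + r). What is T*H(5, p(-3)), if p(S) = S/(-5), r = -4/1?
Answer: -95/17 ≈ -5.5882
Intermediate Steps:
r = -4 (r = -4*1 = -4)
p(S) = -S/5 (p(S) = S*(-⅕) = -S/5)
H(V, q) = (V - 2*q)/(-4 + q) (H(V, q) = (V + q*(-2))/(q - 4) = (V - 2*q)/(-4 + q))
T = 5 (T = 0 + 5 = 5)
T*H(5, p(-3)) = 5*((5 - (-2)*(-3)/5)/(-4 - ⅕*(-3))) = 5*((5 - 2*⅗)/(-4 + ⅗)) = 5*((5 - 6/5)/(-17/5)) = 5*(-5/17*19/5) = 5*(-19/17) = -95/17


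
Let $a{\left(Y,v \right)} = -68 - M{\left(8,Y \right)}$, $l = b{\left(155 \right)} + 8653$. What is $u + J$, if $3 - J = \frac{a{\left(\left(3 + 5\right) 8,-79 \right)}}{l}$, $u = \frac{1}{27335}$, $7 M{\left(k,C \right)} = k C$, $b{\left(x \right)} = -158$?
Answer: $\frac{140099822}{46442165} \approx 3.0167$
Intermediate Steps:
$M{\left(k,C \right)} = \frac{C k}{7}$ ($M{\left(k,C \right)} = \frac{k C}{7} = \frac{C k}{7}$)
$u = \frac{1}{27335} \approx 3.6583 \cdot 10^{-5}$
$l = 8495$ ($l = -158 + 8653 = 8495$)
$a{\left(Y,v \right)} = -68 - \frac{8 Y}{7}$ ($a{\left(Y,v \right)} = -68 - \frac{1}{7} Y 8 = -68 - \frac{8 Y}{7}$)
$J = \frac{179383}{59465}$ ($J = 3 - \frac{-68 - \frac{8 \left(3 + 5\right) 8}{7}}{8495} = 3 - \left(-68 - \frac{8 \cdot 8 \cdot 8}{7}\right) \frac{1}{8495} = 3 - \left(-68 - \frac{512}{7}\right) \frac{1}{8495} = 3 - \left(- \frac{988}{7}\right) \frac{1}{8495} = 3 - - \frac{988}{59465} = 3 + \frac{988}{59465} = \frac{179383}{59465} \approx 3.0166$)
$u + J = \frac{1}{27335} + \frac{179383}{59465} = \frac{140099822}{46442165}$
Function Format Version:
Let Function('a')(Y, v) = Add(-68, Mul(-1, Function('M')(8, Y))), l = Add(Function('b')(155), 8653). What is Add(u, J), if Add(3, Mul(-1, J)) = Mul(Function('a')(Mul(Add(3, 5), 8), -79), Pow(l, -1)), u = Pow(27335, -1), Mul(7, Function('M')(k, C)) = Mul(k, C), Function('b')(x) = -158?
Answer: Rational(140099822, 46442165) ≈ 3.0167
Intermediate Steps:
Function('M')(k, C) = Mul(Rational(1, 7), C, k) (Function('M')(k, C) = Mul(Rational(1, 7), Mul(k, C)) = Mul(Rational(1, 7), Mul(C, k)) = Mul(Rational(1, 7), C, k))
u = Rational(1, 27335) ≈ 3.6583e-5
l = 8495 (l = Add(-158, 8653) = 8495)
Function('a')(Y, v) = Add(-68, Mul(Rational(-8, 7), Y)) (Function('a')(Y, v) = Add(-68, Mul(-1, Mul(Rational(1, 7), Y, 8))) = Add(-68, Mul(-1, Mul(Rational(8, 7), Y))) = Add(-68, Mul(Rational(-8, 7), Y)))
J = Rational(179383, 59465) (J = Add(3, Mul(-1, Mul(Add(-68, Mul(Rational(-8, 7), Mul(Add(3, 5), 8))), Pow(8495, -1)))) = Add(3, Mul(-1, Mul(Add(-68, Mul(Rational(-8, 7), Mul(8, 8))), Rational(1, 8495)))) = Add(3, Mul(-1, Mul(Add(-68, Mul(Rational(-8, 7), 64)), Rational(1, 8495)))) = Add(3, Mul(-1, Mul(Add(-68, Rational(-512, 7)), Rational(1, 8495)))) = Add(3, Mul(-1, Mul(Rational(-988, 7), Rational(1, 8495)))) = Add(3, Mul(-1, Rational(-988, 59465))) = Add(3, Rational(988, 59465)) = Rational(179383, 59465) ≈ 3.0166)
Add(u, J) = Add(Rational(1, 27335), Rational(179383, 59465)) = Rational(140099822, 46442165)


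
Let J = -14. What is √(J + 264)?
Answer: 5*√10 ≈ 15.811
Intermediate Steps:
√(J + 264) = √(-14 + 264) = √250 = 5*√10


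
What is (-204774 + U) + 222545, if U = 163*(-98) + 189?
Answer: 1986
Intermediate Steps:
U = -15785 (U = -15974 + 189 = -15785)
(-204774 + U) + 222545 = (-204774 - 15785) + 222545 = -220559 + 222545 = 1986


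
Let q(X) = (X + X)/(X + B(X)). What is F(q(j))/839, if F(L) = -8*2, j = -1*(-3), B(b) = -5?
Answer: -16/839 ≈ -0.019070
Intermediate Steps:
j = 3
q(X) = 2*X/(-5 + X) (q(X) = (X + X)/(X - 5) = (2*X)/(-5 + X) = 2*X/(-5 + X))
F(L) = -16
F(q(j))/839 = -16/839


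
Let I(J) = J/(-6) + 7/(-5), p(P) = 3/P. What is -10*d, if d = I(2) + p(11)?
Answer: 482/33 ≈ 14.606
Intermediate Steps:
I(J) = -7/5 - J/6 (I(J) = J*(-1/6) + 7*(-1/5) = -J/6 - 7/5 = -7/5 - J/6)
d = -241/165 (d = (-7/5 - 1/6*2) + 3/11 = (-7/5 - 1/3) + 3*(1/11) = -26/15 + 3/11 = -241/165 ≈ -1.4606)
-10*d = -10*(-241/165) = 482/33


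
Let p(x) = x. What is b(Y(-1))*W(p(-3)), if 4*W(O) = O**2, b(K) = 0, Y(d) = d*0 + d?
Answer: 0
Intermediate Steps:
Y(d) = d (Y(d) = 0 + d = d)
W(O) = O**2/4
b(Y(-1))*W(p(-3)) = 0*((1/4)*(-3)**2) = 0*((1/4)*9) = 0*(9/4) = 0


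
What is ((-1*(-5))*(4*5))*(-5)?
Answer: -500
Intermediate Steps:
((-1*(-5))*(4*5))*(-5) = (5*20)*(-5) = 100*(-5) = -500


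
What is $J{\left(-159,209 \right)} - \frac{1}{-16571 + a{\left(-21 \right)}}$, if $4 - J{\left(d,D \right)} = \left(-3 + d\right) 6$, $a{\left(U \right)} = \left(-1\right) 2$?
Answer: $\frac{16175249}{16573} \approx 976.0$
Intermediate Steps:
$a{\left(U \right)} = -2$
$J{\left(d,D \right)} = 22 - 6 d$ ($J{\left(d,D \right)} = 4 - \left(-3 + d\right) 6 = 4 - \left(-18 + 6 d\right) = 22 - 6 d$)
$J{\left(-159,209 \right)} - \frac{1}{-16571 + a{\left(-21 \right)}} = \left(22 - -954\right) - \frac{1}{-16571 - 2} = \left(22 + 954\right) - \frac{1}{-16573} = 976 - - \frac{1}{16573} = 976 + \frac{1}{16573} = \frac{16175249}{16573}$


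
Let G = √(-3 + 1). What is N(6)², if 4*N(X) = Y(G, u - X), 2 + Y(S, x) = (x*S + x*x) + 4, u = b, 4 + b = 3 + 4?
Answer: 103/16 - 33*I*√2/8 ≈ 6.4375 - 5.8336*I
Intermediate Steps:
b = 3 (b = -4 + (3 + 4) = -4 + 7 = 3)
u = 3
G = I*√2 (G = √(-2) = I*√2 ≈ 1.4142*I)
Y(S, x) = 2 + x² + S*x (Y(S, x) = -2 + ((x*S + x*x) + 4) = -2 + ((S*x + x²) + 4) = -2 + ((x² + S*x) + 4) = -2 + (4 + x² + S*x) = 2 + x² + S*x)
N(X) = ½ + (3 - X)²/4 + I*√2*(3 - X)/4 (N(X) = (2 + (3 - X)² + (I*√2)*(3 - X))/4 = (2 + (3 - X)² + I*√2*(3 - X))/4 = ½ + (3 - X)²/4 + I*√2*(3 - X)/4)
N(6)² = (½ + (-3 + 6)²/4 + I*√2*(3 - 1*6)/4)² = (½ + (¼)*3² + I*√2*(3 - 6)/4)² = (½ + (¼)*9 + (¼)*I*√2*(-3))² = (½ + 9/4 - 3*I*√2/4)² = (11/4 - 3*I*√2/4)²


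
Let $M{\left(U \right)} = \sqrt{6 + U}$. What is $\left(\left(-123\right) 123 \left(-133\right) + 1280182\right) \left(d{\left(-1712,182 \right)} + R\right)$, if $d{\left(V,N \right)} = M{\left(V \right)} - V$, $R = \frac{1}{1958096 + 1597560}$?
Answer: $\frac{20041399465277747}{3555656} + 3292339 i \sqrt{1706} \approx 5.6365 \cdot 10^{9} + 1.3599 \cdot 10^{8} i$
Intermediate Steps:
$R = \frac{1}{3555656} \approx 2.8124 \cdot 10^{-7}$
$d{\left(V,N \right)} = \sqrt{6 + V} - V$
$\left(\left(-123\right) 123 \left(-133\right) + 1280182\right) \left(d{\left(-1712,182 \right)} + R\right) = \left(\left(-123\right) 123 \left(-133\right) + 1280182\right) \left(\left(\sqrt{6 - 1712} - -1712\right) + \frac{1}{3555656}\right) = \left(\left(-15129\right) \left(-133\right) + 1280182\right) \left(\left(\sqrt{-1706} + 1712\right) + \frac{1}{3555656}\right) = \left(2012157 + 1280182\right) \left(\left(i \sqrt{1706} + 1712\right) + \frac{1}{3555656}\right) = 3292339 \left(\left(1712 + i \sqrt{1706}\right) + \frac{1}{3555656}\right) = 3292339 \left(\frac{6087283073}{3555656} + i \sqrt{1706}\right) = \frac{20041399465277747}{3555656} + 3292339 i \sqrt{1706}$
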